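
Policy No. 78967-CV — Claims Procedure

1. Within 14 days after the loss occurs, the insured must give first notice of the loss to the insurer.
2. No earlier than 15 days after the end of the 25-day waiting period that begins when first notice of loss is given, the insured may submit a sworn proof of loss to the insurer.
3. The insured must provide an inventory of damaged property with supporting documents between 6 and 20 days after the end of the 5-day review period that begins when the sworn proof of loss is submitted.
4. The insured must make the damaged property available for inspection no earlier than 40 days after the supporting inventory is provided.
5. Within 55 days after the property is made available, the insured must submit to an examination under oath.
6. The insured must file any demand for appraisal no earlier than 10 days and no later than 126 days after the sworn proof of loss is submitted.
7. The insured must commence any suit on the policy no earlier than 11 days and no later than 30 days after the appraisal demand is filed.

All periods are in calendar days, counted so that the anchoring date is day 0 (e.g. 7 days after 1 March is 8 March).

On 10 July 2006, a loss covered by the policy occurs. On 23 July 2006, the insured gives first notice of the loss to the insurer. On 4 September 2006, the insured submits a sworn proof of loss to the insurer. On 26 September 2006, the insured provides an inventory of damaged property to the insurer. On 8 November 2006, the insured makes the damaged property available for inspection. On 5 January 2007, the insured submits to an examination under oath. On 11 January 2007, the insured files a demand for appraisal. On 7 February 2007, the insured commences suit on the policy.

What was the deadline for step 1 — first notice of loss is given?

Step 1 runs from 10 July 2006, when the loss occurs. 14 days after 10 July 2006 is 24 July 2006.

24 July 2006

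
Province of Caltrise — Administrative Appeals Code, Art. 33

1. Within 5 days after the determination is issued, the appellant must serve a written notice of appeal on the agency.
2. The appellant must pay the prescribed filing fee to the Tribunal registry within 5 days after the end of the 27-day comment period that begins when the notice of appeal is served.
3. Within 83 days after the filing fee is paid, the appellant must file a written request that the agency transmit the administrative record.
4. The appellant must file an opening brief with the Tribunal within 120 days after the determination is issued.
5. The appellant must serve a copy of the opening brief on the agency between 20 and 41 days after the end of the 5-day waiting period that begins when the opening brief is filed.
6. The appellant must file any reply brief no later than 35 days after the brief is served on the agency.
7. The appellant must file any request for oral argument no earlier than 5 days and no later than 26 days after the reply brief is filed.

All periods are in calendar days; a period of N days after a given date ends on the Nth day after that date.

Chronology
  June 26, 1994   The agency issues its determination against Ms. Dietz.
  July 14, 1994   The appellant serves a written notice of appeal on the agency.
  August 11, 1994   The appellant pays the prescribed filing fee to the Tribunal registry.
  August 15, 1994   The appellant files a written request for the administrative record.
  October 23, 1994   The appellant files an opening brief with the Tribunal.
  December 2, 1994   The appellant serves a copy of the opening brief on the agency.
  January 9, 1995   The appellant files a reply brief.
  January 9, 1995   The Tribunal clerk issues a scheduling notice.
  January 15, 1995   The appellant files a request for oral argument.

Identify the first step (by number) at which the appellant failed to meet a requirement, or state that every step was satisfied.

Step 1: 5 days after June 26, 1994 (when the determination is issued) is July 1, 1994; not done until July 14, 1994, 13 days after the deadline.
The procedure was therefore not followed at step 1.

Step 1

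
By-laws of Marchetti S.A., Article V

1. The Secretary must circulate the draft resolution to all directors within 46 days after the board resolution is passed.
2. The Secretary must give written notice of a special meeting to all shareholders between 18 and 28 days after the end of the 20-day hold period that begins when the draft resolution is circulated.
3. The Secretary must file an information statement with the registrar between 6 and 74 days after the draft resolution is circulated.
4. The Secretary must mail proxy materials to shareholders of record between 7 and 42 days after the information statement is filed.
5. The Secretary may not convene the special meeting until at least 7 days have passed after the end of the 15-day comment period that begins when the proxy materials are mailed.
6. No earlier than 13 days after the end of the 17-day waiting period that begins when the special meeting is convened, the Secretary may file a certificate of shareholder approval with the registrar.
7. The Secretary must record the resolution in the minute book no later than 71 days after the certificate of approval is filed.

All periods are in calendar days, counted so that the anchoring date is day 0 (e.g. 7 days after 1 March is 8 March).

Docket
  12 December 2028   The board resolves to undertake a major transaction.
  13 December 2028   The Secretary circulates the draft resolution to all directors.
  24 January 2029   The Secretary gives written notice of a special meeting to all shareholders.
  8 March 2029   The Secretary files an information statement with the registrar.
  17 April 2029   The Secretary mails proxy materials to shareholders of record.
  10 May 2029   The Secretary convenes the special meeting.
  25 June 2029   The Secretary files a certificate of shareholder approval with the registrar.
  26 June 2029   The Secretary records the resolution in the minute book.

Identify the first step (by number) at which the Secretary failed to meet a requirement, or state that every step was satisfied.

Step 3

(1) due by 12 December 2028 + 46 days = 27 January 2029; done 13 December 2028 — timely.
(2) the permitted window runs from 2 January 2029 + 18 = 20 January 2029 to 2 January 2029 + 28 = 30 January 2029; done 24 January 2029, which is between those dates.
(3) the permitted window runs from 13 December 2028 + 6 = 19 December 2028 to 13 December 2028 + 74 = 25 February 2029; done 8 March 2029 — 11 days after the window closed.
Later steps need not be reached.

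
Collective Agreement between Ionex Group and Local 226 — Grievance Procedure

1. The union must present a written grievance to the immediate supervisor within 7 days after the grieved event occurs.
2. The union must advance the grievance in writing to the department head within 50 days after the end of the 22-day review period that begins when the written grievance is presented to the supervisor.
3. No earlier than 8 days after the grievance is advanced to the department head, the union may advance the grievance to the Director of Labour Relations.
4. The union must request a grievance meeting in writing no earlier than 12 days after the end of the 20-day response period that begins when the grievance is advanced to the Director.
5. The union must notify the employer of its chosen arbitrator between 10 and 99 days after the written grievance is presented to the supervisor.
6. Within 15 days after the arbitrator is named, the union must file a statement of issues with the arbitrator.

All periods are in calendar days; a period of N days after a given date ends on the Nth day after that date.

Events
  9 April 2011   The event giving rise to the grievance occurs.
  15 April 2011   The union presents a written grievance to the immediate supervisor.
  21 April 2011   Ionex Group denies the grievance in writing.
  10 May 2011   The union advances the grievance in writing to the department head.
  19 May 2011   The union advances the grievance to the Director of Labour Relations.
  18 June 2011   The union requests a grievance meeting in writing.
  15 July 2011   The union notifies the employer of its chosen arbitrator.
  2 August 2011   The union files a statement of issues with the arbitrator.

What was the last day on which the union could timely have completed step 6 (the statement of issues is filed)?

Step 6 runs from 15 July 2011, when the arbitrator is named. 15 days after 15 July 2011 is 30 July 2011.

30 July 2011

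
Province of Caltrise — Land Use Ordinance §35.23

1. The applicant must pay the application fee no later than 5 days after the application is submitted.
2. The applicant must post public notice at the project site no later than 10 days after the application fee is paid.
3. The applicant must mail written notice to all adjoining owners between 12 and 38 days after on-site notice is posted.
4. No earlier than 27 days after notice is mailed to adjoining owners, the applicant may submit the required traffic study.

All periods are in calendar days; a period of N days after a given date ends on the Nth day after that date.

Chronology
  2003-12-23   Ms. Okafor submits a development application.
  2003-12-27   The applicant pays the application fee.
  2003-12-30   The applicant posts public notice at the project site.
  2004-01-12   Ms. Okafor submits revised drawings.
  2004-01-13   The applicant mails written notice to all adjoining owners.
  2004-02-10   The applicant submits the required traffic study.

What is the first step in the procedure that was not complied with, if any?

None — every step was satisfied

(1) due by 2003-12-23 + 5 days = 2003-12-28; done 2003-12-27 — timely.
(2) due by 2003-12-27 + 10 days = 2004-01-06; completed 2003-12-30, before the deadline.
(3) the permitted window runs from 2003-12-30 + 12 = 2004-01-11 to 2003-12-30 + 38 = 2004-02-06; done 2004-01-13 — within the window.
(4) permitted from 2004-01-13 + 27 days = 2004-02-09 onward; done 2004-02-10 — permitted.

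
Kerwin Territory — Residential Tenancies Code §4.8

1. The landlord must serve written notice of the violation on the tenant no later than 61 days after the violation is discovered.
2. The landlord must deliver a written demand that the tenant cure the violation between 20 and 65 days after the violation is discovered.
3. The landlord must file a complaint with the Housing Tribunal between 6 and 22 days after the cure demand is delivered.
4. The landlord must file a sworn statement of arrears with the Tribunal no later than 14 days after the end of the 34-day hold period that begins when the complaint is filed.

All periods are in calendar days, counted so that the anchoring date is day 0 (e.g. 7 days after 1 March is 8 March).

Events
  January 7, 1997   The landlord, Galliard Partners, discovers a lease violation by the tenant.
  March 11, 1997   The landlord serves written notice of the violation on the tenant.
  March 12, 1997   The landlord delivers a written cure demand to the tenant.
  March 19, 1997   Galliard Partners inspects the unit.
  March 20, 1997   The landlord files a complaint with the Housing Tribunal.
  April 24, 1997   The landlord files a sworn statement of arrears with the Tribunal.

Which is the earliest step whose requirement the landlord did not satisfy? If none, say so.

(1) due by January 7, 1997 + 61 days = March 9, 1997; not done until March 11, 1997, 2 days after the deadline.

Step 1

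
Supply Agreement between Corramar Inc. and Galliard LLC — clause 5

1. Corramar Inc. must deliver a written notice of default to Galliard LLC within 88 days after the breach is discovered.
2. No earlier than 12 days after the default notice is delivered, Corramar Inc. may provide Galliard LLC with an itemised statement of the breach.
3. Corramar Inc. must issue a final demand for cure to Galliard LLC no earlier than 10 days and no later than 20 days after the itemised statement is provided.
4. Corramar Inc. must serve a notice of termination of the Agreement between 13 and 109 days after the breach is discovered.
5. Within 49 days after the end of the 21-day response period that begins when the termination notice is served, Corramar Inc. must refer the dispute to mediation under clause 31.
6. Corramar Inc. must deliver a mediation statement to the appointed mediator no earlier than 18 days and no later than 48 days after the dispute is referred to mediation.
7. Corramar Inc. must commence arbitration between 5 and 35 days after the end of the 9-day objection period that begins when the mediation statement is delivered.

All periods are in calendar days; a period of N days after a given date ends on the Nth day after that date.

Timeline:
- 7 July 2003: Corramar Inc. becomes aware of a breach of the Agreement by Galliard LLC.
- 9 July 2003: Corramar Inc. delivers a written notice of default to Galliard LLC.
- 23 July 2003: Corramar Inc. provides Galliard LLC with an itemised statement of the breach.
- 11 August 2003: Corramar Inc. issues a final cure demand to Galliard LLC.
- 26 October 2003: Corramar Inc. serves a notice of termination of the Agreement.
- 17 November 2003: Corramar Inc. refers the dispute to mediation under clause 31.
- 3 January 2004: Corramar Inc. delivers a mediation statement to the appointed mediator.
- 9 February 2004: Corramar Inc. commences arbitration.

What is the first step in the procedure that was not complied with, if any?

Step 1 — counting 88 days from 7 July 2003 (when the breach is discovered) gives a deadline of 3 October 2003; 9 July 2003 is within that limit.
Step 2 — must wait 12 days from 9 July 2003 (when the default notice is delivered), so not before 21 July 2003; 23 July 2003 is on or after that date.
Step 3 — 10 and 20 days from 23 July 2003 (when the itemised statement is provided) are 2 August 2003 and 12 August 2003 respectively; done 11 August 2003, which is between those dates.
Step 4 — 13 and 109 days from 7 July 2003 (when the breach is discovered) are 20 July 2003 and 24 October 2003 respectively; 26 October 2003 is 2 days past the end of the window.
The analysis stops there.

Step 4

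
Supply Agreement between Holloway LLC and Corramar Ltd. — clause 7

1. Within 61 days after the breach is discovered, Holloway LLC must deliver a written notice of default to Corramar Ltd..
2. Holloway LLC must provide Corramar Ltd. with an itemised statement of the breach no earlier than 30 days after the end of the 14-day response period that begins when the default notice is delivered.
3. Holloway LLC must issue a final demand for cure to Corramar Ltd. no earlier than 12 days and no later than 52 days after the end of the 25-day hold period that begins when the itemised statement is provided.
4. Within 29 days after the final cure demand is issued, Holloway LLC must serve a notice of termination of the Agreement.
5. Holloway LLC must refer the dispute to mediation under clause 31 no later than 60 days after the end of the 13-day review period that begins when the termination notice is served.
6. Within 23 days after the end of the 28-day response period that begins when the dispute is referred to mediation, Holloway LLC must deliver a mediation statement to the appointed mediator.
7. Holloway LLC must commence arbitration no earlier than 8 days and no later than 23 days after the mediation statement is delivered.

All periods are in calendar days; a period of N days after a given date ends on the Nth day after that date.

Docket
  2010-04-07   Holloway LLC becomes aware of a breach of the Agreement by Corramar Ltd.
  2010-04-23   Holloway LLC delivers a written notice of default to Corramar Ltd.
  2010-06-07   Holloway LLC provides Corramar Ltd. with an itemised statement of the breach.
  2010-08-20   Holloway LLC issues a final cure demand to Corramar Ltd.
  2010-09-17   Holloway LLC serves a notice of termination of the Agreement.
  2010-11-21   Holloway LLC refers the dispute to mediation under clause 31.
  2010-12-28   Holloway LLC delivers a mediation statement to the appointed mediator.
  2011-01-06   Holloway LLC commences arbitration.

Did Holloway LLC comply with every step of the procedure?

Yes

(1) due by 2010-04-07 + 61 days = 2010-06-07; 2010-04-23 is within that limit.
(2) permitted from 2010-05-07 + 30 days = 2010-06-06 onward; 2010-06-07 is on or after that date.
(3) the permitted window runs from 2010-07-02 + 12 = 2010-07-14 to 2010-07-02 + 52 = 2010-08-23; done 2010-08-20 — within the window.
(4) due by 2010-08-20 + 29 days = 2010-09-18; completed 2010-09-17, before the deadline.
(5) due by 2010-09-30 + 60 days = 2010-11-29; done 2010-11-21 — timely.
(6) due by 2010-12-19 + 23 days = 2011-01-11; completed 2010-12-28, before the deadline.
(7) the permitted window runs from 2010-12-28 + 8 = 2011-01-05 to 2010-12-28 + 23 = 2011-01-20; done 2011-01-06 — within the window.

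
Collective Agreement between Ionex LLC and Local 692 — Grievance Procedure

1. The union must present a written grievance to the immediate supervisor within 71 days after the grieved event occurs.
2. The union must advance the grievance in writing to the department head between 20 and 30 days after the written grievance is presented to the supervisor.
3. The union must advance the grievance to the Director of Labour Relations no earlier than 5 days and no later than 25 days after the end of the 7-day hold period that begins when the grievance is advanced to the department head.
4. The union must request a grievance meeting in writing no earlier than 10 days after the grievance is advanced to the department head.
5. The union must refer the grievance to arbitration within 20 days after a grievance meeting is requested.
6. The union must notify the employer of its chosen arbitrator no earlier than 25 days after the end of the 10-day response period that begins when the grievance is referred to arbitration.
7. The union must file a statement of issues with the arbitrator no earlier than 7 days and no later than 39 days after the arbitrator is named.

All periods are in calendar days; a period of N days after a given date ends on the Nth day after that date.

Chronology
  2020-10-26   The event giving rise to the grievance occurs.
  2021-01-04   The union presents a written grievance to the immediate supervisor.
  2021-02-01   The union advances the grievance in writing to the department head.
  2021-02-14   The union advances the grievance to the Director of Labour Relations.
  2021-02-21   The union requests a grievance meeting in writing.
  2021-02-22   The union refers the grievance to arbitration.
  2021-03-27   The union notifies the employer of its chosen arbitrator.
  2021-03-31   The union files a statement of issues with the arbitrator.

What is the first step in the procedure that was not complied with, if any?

Step 6

Step 1: 71 days after 2020-10-26 (when the grieved event occurs) is 2021-01-05; 2021-01-04 is within that limit.
Step 2: the window is 20–30 days after 2021-01-04 (when the written grievance is presented to the supervisor), so 2021-01-24 through 2021-02-03; done 2021-02-01, which is between those dates.
Step 3: the window is 5–25 days after 2021-02-08 (end of the 7-day hold period, which began when the grievance is advanced to the department head on 2021-02-01), so 2021-02-13 through 2021-03-05; 2021-02-14 falls inside that range.
Step 4: the earliest permitted date is 10 days after 2021-02-01 (when the grievance is advanced to the department head), i.e. 2021-02-11; done 2021-02-21, after the minimum wait.
Step 5: 20 days after 2021-02-21 (when a grievance meeting is requested) is 2021-03-13; completed 2021-02-22, before the deadline.
Step 6: the earliest permitted date is 25 days after 2021-03-04 (end of the 10-day response period, which began when the grievance is referred to arbitration on 2021-02-22), i.e. 2021-03-29; acted on 2021-03-27, 2 days prematurely.
That is the first point of non-compliance.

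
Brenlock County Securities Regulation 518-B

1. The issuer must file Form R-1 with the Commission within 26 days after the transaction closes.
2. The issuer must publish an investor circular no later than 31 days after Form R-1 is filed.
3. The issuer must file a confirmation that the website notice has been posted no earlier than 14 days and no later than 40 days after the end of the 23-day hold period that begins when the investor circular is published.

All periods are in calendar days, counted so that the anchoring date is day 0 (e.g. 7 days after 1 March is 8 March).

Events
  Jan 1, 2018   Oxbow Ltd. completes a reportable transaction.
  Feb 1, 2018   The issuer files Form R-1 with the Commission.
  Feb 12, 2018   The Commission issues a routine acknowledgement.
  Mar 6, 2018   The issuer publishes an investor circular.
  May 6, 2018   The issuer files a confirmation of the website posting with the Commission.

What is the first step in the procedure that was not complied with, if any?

Step 1

Step 1 — counting 26 days from Jan 1, 2018 (when the transaction closes) gives a deadline of Jan 27, 2018; not done until Feb 1, 2018, 5 days after the deadline.
The procedure was therefore not followed at step 1.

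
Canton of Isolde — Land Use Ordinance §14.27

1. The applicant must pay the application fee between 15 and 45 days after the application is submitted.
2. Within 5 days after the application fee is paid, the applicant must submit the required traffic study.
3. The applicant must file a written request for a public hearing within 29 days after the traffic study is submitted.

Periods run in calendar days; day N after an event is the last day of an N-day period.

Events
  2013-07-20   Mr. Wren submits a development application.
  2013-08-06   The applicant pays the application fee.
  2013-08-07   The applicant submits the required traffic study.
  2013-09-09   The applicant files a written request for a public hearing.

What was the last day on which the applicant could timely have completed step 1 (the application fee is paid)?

2013-09-03

Step 1 runs from 2013-07-20, when the application is submitted. The window is 15–45 days after 2013-07-20; it closes on 2013-09-03.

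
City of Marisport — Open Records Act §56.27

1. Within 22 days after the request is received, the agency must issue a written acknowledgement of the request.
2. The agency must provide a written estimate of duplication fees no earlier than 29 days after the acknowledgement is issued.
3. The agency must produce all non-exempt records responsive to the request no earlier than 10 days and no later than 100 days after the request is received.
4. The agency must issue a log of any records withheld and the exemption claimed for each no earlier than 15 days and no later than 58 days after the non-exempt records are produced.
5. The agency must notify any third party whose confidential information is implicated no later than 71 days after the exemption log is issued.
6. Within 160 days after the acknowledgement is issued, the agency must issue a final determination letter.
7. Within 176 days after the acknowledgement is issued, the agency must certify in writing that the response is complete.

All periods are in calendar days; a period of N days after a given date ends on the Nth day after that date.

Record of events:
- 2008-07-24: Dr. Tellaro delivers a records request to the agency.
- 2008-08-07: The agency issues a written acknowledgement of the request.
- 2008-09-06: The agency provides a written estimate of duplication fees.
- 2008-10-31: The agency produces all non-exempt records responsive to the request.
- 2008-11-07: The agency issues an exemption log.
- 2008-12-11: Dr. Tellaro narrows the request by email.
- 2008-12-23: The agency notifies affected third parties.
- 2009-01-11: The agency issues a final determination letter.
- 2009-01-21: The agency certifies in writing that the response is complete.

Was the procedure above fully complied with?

(1) due by 2008-07-24 + 22 days = 2008-08-15; 2008-08-07 is within that limit.
(2) permitted from 2008-08-07 + 29 days = 2008-09-05 onward; done 2008-09-06, after the minimum wait.
(3) the permitted window runs from 2008-07-24 + 10 = 2008-08-03 to 2008-07-24 + 100 = 2008-11-01; 2008-10-31 falls inside that range.
(4) the permitted window runs from 2008-10-31 + 15 = 2008-11-15 to 2008-10-31 + 58 = 2008-12-28; done 2008-11-07 — 8 days before the window opened.

No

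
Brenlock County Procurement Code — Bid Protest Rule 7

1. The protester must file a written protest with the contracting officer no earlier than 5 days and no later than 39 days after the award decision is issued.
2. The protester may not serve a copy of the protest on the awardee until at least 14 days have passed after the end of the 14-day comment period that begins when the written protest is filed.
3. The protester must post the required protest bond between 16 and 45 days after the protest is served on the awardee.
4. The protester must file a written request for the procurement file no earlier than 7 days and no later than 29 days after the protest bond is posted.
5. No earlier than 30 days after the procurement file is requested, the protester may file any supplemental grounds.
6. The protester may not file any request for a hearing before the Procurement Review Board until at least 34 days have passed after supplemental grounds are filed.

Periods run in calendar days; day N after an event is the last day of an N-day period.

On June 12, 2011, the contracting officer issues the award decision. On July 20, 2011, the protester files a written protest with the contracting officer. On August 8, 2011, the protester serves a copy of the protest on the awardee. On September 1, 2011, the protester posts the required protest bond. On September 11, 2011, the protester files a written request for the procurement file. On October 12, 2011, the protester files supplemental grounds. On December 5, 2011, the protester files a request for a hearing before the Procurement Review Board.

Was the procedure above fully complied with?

No

(1) the permitted window runs from June 12, 2011 + 5 = June 17, 2011 to June 12, 2011 + 39 = July 21, 2011; done July 20, 2011, which is between those dates.
(2) permitted from August 3, 2011 + 14 days = August 17, 2011 onward; August 8, 2011 is 9 days before the earliest permitted date.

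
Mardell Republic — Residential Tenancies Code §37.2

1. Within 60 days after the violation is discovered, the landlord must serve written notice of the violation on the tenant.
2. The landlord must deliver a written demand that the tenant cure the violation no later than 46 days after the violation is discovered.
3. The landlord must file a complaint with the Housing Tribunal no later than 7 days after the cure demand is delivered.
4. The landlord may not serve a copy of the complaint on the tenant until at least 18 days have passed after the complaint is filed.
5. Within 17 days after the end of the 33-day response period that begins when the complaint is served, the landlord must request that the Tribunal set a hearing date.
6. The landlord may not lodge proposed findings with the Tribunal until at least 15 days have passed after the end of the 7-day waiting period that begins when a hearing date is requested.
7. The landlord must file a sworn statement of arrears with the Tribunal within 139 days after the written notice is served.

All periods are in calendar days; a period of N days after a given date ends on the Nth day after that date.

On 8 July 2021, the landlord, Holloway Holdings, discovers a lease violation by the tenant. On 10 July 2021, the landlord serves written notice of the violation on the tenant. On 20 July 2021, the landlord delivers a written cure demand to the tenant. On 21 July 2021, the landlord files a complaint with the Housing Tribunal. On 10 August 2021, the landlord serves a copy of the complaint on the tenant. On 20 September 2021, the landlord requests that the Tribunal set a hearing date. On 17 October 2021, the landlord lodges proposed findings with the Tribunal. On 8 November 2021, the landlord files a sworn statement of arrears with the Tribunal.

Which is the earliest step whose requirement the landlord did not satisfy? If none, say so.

(1) due by 8 July 2021 + 60 days = 6 September 2021; done 10 July 2021 — timely.
(2) due by 8 July 2021 + 46 days = 23 August 2021; 20 July 2021 is within that limit.
(3) due by 20 July 2021 + 7 days = 27 July 2021; 21 July 2021 is within that limit.
(4) permitted from 21 July 2021 + 18 days = 8 August 2021 onward; done 10 August 2021, after the minimum wait.
(5) due by 12 September 2021 + 17 days = 29 September 2021; 20 September 2021 is within that limit.
(6) permitted from 27 September 2021 + 15 days = 12 October 2021 onward; done 17 October 2021 — permitted.
(7) due by 10 July 2021 + 139 days = 26 November 2021; done 8 November 2021 — timely.

None — every step was satisfied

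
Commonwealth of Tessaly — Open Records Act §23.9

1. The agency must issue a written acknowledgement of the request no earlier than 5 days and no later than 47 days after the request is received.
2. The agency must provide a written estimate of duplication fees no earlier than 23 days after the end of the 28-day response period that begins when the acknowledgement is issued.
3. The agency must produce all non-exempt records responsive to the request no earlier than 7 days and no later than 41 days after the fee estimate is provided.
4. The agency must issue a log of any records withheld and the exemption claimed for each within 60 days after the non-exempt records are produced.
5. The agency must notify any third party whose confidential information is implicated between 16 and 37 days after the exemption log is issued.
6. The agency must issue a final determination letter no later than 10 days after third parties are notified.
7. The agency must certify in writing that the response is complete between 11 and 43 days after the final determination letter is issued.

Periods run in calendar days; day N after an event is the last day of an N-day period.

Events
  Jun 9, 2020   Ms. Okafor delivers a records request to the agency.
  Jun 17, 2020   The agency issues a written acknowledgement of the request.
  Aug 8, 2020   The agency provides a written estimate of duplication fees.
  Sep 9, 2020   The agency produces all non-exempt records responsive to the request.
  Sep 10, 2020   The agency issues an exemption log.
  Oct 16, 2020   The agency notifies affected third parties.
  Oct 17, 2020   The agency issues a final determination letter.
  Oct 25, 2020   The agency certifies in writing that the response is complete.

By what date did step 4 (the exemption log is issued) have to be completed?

Step 4 runs from Sep 9, 2020, when the non-exempt records are produced. 60 days after Sep 9, 2020 is Nov 8, 2020.

Nov 8, 2020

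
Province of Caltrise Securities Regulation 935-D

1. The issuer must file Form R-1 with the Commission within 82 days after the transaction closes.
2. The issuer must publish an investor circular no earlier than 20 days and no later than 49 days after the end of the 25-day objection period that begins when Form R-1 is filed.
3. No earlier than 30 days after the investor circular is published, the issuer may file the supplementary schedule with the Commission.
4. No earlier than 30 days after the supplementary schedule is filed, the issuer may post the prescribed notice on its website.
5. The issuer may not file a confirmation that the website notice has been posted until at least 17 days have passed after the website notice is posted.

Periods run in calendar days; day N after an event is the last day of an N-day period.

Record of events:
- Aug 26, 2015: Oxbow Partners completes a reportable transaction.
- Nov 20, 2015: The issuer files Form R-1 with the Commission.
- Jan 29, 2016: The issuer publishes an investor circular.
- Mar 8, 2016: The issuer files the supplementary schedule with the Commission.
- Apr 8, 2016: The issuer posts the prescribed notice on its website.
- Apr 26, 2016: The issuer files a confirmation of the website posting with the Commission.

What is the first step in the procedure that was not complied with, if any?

Step 1

Step 1 — counting 82 days from Aug 26, 2015 (when the transaction closes) gives a deadline of Nov 16, 2015; done Nov 20, 2015 — 4 days late.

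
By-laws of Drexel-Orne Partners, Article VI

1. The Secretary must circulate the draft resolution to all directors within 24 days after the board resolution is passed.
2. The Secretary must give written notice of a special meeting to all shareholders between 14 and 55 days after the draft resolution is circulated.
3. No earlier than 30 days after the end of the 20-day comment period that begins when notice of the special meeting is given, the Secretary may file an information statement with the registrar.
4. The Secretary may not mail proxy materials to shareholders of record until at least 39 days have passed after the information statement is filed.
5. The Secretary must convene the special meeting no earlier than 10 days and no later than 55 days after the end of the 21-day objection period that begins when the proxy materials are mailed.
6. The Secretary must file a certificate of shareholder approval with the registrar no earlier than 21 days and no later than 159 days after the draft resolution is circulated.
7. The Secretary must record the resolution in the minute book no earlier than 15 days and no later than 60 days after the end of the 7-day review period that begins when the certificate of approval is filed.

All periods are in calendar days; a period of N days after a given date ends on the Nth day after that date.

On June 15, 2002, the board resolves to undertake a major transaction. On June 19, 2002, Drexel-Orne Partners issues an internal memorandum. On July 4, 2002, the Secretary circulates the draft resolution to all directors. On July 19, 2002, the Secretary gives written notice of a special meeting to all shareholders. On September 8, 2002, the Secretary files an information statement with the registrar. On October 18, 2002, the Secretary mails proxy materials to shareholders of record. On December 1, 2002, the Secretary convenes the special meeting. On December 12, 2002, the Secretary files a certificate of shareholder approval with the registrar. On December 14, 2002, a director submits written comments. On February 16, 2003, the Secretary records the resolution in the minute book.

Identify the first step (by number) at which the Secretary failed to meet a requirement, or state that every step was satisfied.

Step 6

Step 1: 24 days after June 15, 2002 (when the board resolution is passed) is July 9, 2002; July 4, 2002 is within that limit.
Step 2: the window is 14–55 days after July 4, 2002 (when the draft resolution is circulated), so July 18, 2002 through August 28, 2002; done July 19, 2002 — within the window.
Step 3: the earliest permitted date is 30 days after August 8, 2002 (end of the 20-day comment period, which began when notice of the special meeting is given on July 19, 2002), i.e. September 7, 2002; done September 8, 2002, after the minimum wait.
Step 4: the earliest permitted date is 39 days after September 8, 2002 (when the information statement is filed), i.e. October 17, 2002; done October 18, 2002, after the minimum wait.
Step 5: the window is 10–55 days after November 8, 2002 (end of the 21-day objection period, which began when the proxy materials are mailed on October 18, 2002), so November 18, 2002 through January 2, 2003; done December 1, 2002, which is between those dates.
Step 6: the window is 21–159 days after July 4, 2002 (when the draft resolution is circulated), so July 25, 2002 through December 10, 2002; done December 12, 2002 — 2 days after the window closed.
No need to go further; step 6 was not satisfied.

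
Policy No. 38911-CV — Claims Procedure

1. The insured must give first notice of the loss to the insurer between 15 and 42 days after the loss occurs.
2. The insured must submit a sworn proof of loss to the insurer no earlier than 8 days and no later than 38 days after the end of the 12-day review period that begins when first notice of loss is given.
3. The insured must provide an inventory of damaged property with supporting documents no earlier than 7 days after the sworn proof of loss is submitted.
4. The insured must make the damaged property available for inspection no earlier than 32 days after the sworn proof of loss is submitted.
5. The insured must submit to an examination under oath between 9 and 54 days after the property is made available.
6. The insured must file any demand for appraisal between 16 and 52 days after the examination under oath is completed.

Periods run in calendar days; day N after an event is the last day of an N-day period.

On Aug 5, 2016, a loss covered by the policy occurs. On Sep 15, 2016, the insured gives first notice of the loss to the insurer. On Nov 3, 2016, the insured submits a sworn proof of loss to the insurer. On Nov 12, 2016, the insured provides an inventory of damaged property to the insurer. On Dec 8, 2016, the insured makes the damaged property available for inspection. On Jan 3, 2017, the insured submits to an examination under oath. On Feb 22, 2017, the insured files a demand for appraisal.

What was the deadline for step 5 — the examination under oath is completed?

Step 5 runs from Dec 8, 2016, when the property is made available. The window is 9–54 days after Dec 8, 2016; it closes on Jan 31, 2017.

Jan 31, 2017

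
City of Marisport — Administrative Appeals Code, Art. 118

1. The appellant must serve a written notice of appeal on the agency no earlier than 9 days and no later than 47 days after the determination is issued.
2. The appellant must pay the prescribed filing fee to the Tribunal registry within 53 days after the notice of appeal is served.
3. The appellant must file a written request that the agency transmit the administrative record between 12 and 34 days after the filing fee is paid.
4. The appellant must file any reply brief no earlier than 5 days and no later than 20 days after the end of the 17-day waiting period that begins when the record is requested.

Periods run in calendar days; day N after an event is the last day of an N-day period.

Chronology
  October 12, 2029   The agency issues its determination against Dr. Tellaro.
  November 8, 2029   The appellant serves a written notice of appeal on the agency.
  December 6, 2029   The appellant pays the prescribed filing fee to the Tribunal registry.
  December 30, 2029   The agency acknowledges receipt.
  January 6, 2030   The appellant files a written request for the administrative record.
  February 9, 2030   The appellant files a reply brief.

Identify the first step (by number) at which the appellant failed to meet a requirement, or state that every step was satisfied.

Step 1 — 9 and 47 days from October 12, 2029 (when the determination is issued) are October 21, 2029 and November 28, 2029 respectively; done November 8, 2029, which is between those dates.
Step 2 — counting 53 days from November 8, 2029 (when the notice of appeal is served) gives a deadline of December 31, 2029; completed December 6, 2029, before the deadline.
Step 3 — 12 and 34 days from December 6, 2029 (when the filing fee is paid) are December 18, 2029 and January 9, 2030 respectively; done January 6, 2030, which is between those dates.
Step 4 — 5 and 20 days from January 23, 2030 (end of the 17-day waiting period, which began when the record is requested on January 6, 2030) are January 28, 2030 and February 12, 2030 respectively; done February 9, 2030, which is between those dates.

None — every step was satisfied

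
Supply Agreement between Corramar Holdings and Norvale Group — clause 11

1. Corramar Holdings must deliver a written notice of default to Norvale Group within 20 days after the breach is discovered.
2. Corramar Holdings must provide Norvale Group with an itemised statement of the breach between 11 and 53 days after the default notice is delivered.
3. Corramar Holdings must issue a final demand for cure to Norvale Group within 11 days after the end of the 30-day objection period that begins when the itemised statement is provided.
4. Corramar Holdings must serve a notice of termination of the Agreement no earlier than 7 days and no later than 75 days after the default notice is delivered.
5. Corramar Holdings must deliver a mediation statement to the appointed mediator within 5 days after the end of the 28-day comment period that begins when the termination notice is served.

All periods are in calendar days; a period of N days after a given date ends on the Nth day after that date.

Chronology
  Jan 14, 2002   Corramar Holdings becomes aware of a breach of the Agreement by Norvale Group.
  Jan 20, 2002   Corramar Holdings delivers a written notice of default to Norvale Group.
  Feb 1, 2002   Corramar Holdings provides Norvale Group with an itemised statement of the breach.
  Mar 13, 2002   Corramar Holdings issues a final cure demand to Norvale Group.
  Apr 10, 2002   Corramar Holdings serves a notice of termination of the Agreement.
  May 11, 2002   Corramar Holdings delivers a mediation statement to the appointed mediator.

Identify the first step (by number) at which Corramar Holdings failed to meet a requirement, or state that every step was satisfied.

Step 1 — counting 20 days from Jan 14, 2002 (when the breach is discovered) gives a deadline of Feb 3, 2002; completed Jan 20, 2002, before the deadline.
Step 2 — 11 and 53 days from Jan 20, 2002 (when the default notice is delivered) are Jan 31, 2002 and Mar 14, 2002 respectively; done Feb 1, 2002 — within the window.
Step 3 — counting 11 days from Mar 3, 2002 (end of the 30-day objection period, which began when the itemised statement is provided on Feb 1, 2002) gives a deadline of Mar 14, 2002; completed Mar 13, 2002, before the deadline.
Step 4 — 7 and 75 days from Jan 20, 2002 (when the default notice is delivered) are Jan 27, 2002 and Apr 5, 2002 respectively; Apr 10, 2002 is 5 days past the end of the window.

Step 4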